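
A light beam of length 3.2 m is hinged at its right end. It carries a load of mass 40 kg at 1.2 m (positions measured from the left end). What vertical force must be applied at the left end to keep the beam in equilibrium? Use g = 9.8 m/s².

F ≈ 245 N

Take moments about the right end.
Load: 40 × 9.8 = 392 N down at 1.2 m → arm 2 m, τ = 392 × 2 = 784 N·m counterclockwise.
Net moment of the loads = 784 N·m counterclockwise.
The upward force F acts at the left end, arm 3.2 m, giving F × 3.2 clockwise.
Setting net torque to zero: F × 3.2 = 784 → F = 784 / 3.2 = 245 N.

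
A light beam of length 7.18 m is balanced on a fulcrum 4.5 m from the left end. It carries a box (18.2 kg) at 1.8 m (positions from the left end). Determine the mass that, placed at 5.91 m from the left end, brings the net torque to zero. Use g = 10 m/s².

Take moments about the fulcrum (at 4.5 m from the left end).
Box: 18.2 × 10 = 182 N down at 1.8 m → arm 2.7 m, τ = 182 × 2.7 = 491.4 N·m counterclockwise.
Net moment of known loads = 491.4 N·m counterclockwise.
An unknown mass m at 5.91 m has arm 1.41 m; its moment is m·g·1.41 clockwise.
Στ = 0 ⇒ m × 10 × 1.41 = 491.4 ⇒ m = 491.4 / (10 × 1.41) = 34.9 kg.

m ≈ 34.9 kg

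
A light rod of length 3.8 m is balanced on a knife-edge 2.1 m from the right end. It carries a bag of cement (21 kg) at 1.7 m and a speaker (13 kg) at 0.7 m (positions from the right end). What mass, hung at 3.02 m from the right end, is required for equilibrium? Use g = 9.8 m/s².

Taking torques about the knife-edge (at 2.1 m from the right end):
Bag of cement: 21 × 9.8 = 205.8 N down at 1.7 m → arm 0.4 m, τ = 205.8 × 0.4 = 82.32 N·m clockwise.
Speaker: 13 × 9.8 = 127.4 N down at 0.7 m → arm 1.4 m, τ = 127.4 × 1.4 = 178.4 N·m clockwise.
Net moment of known loads = 260.7 N·m clockwise.
An unknown mass m at 3.02 m has arm 0.92 m; its moment is m·g·0.92 counterclockwise.
Στ = 0 ⇒ m × 9.8 × 0.92 = 260.7 ⇒ m = 260.7 / (9.8 × 0.92) = 28.9 kg.

m ≈ 28.9 kg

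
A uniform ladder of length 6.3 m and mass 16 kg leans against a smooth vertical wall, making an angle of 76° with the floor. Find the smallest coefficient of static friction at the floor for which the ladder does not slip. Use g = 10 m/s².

About the foot of the ladder:
Ladder weight 16×10 = 160 N acts at 3.15 m along the ladder; its horizontal arm is 3.15·cos76° = 0.7621 m → τ = 121.9 N·m clockwise.
Wall normal N acts horizontally at the top; its moment arm is the height L sinθ = 6.3·sin76° = 6.113 m, counterclockwise.
Balancing moments: N × 6.113 = 121.9, giving N = 19.94 N.
ΣFx = 0 ⇒ f = N_wall = 19.94 N. ΣFy = 0 ⇒ N_floor = 160 N.
μ_min = f / N_floor = 19.94 / 160 = 0.125.

μ_min ≈ 0.125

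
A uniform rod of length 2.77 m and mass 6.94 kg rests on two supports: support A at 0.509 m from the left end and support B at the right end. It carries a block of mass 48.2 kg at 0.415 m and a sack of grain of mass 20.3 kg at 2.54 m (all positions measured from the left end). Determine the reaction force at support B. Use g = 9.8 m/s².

Take moments about support A.
Beam weight: 6.94 × 9.8 = 68.01 N down at 1.385 m → arm 0.876 m, τ = 68.01 × 0.876 = 59.58 N·m clockwise.
Block: 48.2 × 9.8 = 472.4 N down at 0.415 m → arm 0.094 m, τ = 472.4 × 0.094 = 44.41 N·m counterclockwise.
Sack of grain: 20.3 × 9.8 = 198.9 N down at 2.54 m → arm 2.031 m, τ = 198.9 × 2.031 = 404 N·m clockwise.
Net load moment about support A = 419.2 N·m clockwise.
Reaction R at support B is upward at 2.77 m, arm 2.261 m → moment R × 2.261 counterclockwise.
For rotational equilibrium, R × 2.261 = 419.2, so R = 185 N.

R_B ≈ 185 N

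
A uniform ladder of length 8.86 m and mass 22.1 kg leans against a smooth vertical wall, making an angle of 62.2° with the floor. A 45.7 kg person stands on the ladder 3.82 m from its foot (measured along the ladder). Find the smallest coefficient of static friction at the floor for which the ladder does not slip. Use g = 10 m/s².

μ_min ≈ 0.239

About the foot of the ladder:
Ladder weight 22.1×10 = 221 N acts at 4.43 m along the ladder; its horizontal arm is 4.43·cos62.2° = 2.066 m → τ = 456.6 N·m clockwise.
Person: 45.7×10 = 457 N at 3.82 m → arm 1.782 m → τ = 814.4 N·m clockwise.
Wall normal N acts horizontally at the top; its moment arm is the height L sinθ = 8.86·sin62.2° = 7.837 m, counterclockwise.
Balancing moments: N × 7.837 = 1271, giving N = 162.2 N.
ΣFx = 0 ⇒ f = N_wall = 162.2 N. ΣFy = 0 ⇒ N_floor = 678 N.
μ_min = f / N_floor = 162.2 / 678 = 0.239.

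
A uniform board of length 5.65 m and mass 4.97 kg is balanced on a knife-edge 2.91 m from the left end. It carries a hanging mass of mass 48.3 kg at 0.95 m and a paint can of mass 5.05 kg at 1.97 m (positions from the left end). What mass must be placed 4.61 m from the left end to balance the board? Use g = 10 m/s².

Take moments about the knife-edge (at 2.91 m from the left end).
Beam weight: 4.97 × 10 = 49.7 N down at 2.825 m → arm 0.085 m, τ = 49.7 × 0.085 = 4.225 N·m counterclockwise.
Hanging mass: 48.3 × 10 = 483 N down at 0.95 m → arm 1.96 m, τ = 483 × 1.96 = 946.7 N·m counterclockwise.
Paint can: 5.05 × 10 = 50.5 N down at 1.97 m → arm 0.94 m, τ = 50.5 × 0.94 = 47.47 N·m counterclockwise.
Net moment of known loads = 998.4 N·m counterclockwise.
An unknown mass m at 4.61 m has arm 1.7 m; its moment is m·g·1.7 clockwise.
Στ = 0 ⇒ m × 10 × 1.7 = 998.4 ⇒ m = 998.4 / (10 × 1.7) = 58.7 kg.

m ≈ 58.7 kg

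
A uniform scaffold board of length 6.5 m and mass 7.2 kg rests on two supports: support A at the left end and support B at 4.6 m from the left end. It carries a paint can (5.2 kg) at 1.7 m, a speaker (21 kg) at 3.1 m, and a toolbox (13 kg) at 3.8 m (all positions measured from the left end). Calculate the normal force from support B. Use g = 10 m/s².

Sum moments about support A (its reaction then has zero moment arm).
Beam weight: 7.2 × 10 = 72 N down at 3.25 m → arm 3.25 m, τ = 72 × 3.25 = 234 N·m clockwise.
Paint can: 5.2 × 10 = 52 N down at 1.7 m → arm 1.7 m, τ = 52 × 1.7 = 88.4 N·m clockwise.
Speaker: 21 × 10 = 210 N down at 3.1 m → arm 3.1 m, τ = 210 × 3.1 = 651 N·m clockwise.
Toolbox: 13 × 10 = 130 N down at 3.8 m → arm 3.8 m, τ = 130 × 3.8 = 494 N·m clockwise.
Net load moment about support A = 1467 N·m clockwise.
Reaction R at support B is upward at 4.6 m, arm 4.6 m → moment R × 4.6 counterclockwise.
For rotational equilibrium, R × 4.6 = 1467, so R = 319 N.

R_B ≈ 319 N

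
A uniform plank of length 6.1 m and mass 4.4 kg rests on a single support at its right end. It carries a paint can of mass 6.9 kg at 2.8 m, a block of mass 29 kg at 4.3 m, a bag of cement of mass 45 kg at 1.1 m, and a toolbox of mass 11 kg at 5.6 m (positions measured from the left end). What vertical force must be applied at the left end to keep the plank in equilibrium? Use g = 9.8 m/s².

F ≈ 512 N

Taking torques about the right end:
Beam weight: 4.4 × 9.8 = 43.12 N down at 3.05 m → arm 3.05 m, τ = 43.12 × 3.05 = 131.5 N·m counterclockwise.
Paint can: 6.9 × 9.8 = 67.62 N down at 2.8 m → arm 3.3 m, τ = 67.62 × 3.3 = 223.1 N·m counterclockwise.
Block: 29 × 9.8 = 284.2 N down at 4.3 m → arm 1.8 m, τ = 284.2 × 1.8 = 511.6 N·m counterclockwise.
Bag of cement: 45 × 9.8 = 441 N down at 1.1 m → arm 5 m, τ = 441 × 5 = 2205 N·m counterclockwise.
Toolbox: 11 × 9.8 = 107.8 N down at 5.6 m → arm 0.5 m, τ = 107.8 × 0.5 = 53.9 N·m counterclockwise.
Net moment of the loads = 3125 N·m counterclockwise.
The upward force F acts at the left end, arm 6.1 m, giving F × 6.1 clockwise.
Setting net torque to zero: F × 6.1 = 3125 → F = 3125 / 6.1 = 512 N.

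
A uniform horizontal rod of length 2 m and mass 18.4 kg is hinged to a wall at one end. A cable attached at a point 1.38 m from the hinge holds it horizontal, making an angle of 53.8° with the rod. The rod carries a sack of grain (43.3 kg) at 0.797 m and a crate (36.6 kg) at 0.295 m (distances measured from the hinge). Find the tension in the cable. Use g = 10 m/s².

T ≈ 572 N

About the hinge:
Beam weight: 18.4 × 10 = 184 N down at 1 m → arm 1 m, τ = 184 × 1 = 184 N·m clockwise.
Sack of grain: 43.3 × 10 = 433 N down at 0.797 m → arm 0.797 m, τ = 433 × 0.797 = 345.1 N·m clockwise.
Crate: 36.6 × 10 = 366 N down at 0.295 m → arm 0.295 m, τ = 366 × 0.295 = 108 N·m clockwise.
Total clockwise load moment = 637.1 N·m.
The cable tension T acts at 1.38 m; only its component perpendicular to the rod, T sinθ, produces torque. sin 53.8° = 0.807.
For rotational equilibrium, T × 1.38 × 0.807 = 637.1, so T = 637.1 / 1.114 = 572 N.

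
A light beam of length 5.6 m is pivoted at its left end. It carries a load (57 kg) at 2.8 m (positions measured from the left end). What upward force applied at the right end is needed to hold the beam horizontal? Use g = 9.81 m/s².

Sum moments about the left end (the unknown pivot reaction has zero arm there).
Load: 57 × 9.81 = 559.2 N down at 2.8 m → arm 2.8 m, τ = 559.2 × 2.8 = 1566 N·m clockwise.
Net moment of the loads = 1566 N·m clockwise.
The upward force F acts at the right end, arm 5.6 m, giving F × 5.6 counterclockwise.
Στ = 0 ⇒ F × 5.6 = 1566 ⇒ F = 1566 / 5.6 = 280 N.

F ≈ 280 N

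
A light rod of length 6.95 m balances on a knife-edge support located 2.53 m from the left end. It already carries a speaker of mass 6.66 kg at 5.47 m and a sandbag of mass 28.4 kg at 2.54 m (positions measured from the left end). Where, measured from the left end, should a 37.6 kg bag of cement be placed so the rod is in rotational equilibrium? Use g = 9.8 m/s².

x ≈ 2 m from the left end

Taking torques about the knife-edge support (at 2.53 m from the left end):
Speaker: 6.66 × 9.8 = 65.27 N down at 5.47 m → arm 2.94 m, τ = 65.27 × 2.94 = 191.9 N·m clockwise.
Sandbag: 28.4 × 9.8 = 278.3 N down at 2.54 m → arm 0.01 m, τ = 278.3 × 0.01 = 2.783 N·m clockwise.
Net moment of existing loads = 194.7 N·m clockwise.
The bag of cement weighs 37.6 × 9.8 = 368.5 N and must supply an equal counterclockwise moment, so its lever arm about the knife-edge support is 194.7 / 368.5 = 0.528 m.
That puts it at 2.53 − 0.528 = 2 m from the left end.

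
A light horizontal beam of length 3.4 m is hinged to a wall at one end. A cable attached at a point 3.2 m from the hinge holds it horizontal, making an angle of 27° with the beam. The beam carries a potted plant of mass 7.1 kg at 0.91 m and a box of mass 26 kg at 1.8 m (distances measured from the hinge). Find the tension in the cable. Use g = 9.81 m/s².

Taking torques about the hinge:
Potted plant: 7.1 × 9.81 = 69.65 N down at 0.91 m → arm 0.91 m, τ = 69.65 × 0.91 = 63.38 N·m clockwise.
Box: 26 × 9.81 = 255.1 N down at 1.8 m → arm 1.8 m, τ = 255.1 × 1.8 = 459.2 N·m clockwise.
Total clockwise load moment = 522.6 N·m.
The cable tension T acts at 3.2 m; only its component perpendicular to the beam, T sinθ, produces torque. sin 27° = 0.454.
Setting net torque to zero: T × 3.2 × 0.454 = 522.6 → T = 522.6 / 1.453 = 360 N.

T ≈ 360 N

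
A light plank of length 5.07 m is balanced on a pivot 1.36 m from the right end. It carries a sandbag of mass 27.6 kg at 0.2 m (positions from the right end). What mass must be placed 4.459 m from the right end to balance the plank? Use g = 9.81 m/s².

Sum moments about the pivot (at 1.36 m from the right end) (the support reaction has zero arm there).
Sandbag: 27.6 × 9.81 = 270.8 N down at 0.2 m → arm 1.16 m, τ = 270.8 × 1.16 = 314.1 N·m clockwise.
Net moment of known loads = 314.1 N·m clockwise.
An unknown mass m at 4.459 m has arm 3.099 m; its moment is m·g·3.099 counterclockwise.
For rotational equilibrium, m × 9.81 × 3.099 = 314.1, so m = 314.1 / (9.81 × 3.099) = 10.3 kg.

m ≈ 10.3 kg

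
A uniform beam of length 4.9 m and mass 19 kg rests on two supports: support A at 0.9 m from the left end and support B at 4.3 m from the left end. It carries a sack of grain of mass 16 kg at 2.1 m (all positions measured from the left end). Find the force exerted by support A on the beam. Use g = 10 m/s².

R_A ≈ 207 N

About support B:
Beam weight: 19 × 10 = 190 N down at 2.45 m → arm 1.85 m, τ = 190 × 1.85 = 351.5 N·m counterclockwise.
Sack of grain: 16 × 10 = 160 N down at 2.1 m → arm 2.2 m, τ = 160 × 2.2 = 352 N·m counterclockwise.
Net load moment about support B = 703.5 N·m counterclockwise.
Reaction R at support A is upward at 0.9 m, arm 3.4 m → moment R × 3.4 clockwise.
Balancing moments: R × 3.4 = 703.5, giving R = 207 N.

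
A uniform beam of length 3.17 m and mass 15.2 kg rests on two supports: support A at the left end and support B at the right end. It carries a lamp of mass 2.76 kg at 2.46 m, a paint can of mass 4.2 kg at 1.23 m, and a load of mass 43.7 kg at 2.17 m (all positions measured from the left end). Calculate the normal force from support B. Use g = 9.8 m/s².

About support A:
Beam weight: 15.2 × 9.8 = 149 N down at 1.585 m → arm 1.585 m, τ = 149 × 1.585 = 236.2 N·m clockwise.
Lamp: 2.76 × 9.8 = 27.05 N down at 2.46 m → arm 2.46 m, τ = 27.05 × 2.46 = 66.54 N·m clockwise.
Paint can: 4.2 × 9.8 = 41.16 N down at 1.23 m → arm 1.23 m, τ = 41.16 × 1.23 = 50.63 N·m clockwise.
Load: 43.7 × 9.8 = 428.3 N down at 2.17 m → arm 2.17 m, τ = 428.3 × 2.17 = 929.4 N·m clockwise.
Net load moment about support A = 1283 N·m clockwise.
Reaction R at support B is upward at 3.17 m, arm 3.17 m → moment R × 3.17 counterclockwise.
Balancing moments: R × 3.17 = 1283, giving R = 405 N.

R_B ≈ 405 N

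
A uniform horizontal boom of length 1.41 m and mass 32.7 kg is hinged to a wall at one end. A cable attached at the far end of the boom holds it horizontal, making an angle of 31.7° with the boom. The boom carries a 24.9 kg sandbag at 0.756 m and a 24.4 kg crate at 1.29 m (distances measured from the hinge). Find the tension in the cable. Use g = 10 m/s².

About the hinge:
Beam weight: 32.7 × 10 = 327 N down at 0.705 m → arm 0.705 m, τ = 327 × 0.705 = 230.5 N·m clockwise.
Sandbag: 24.9 × 10 = 249 N down at 0.756 m → arm 0.756 m, τ = 249 × 0.756 = 188.2 N·m clockwise.
Crate: 24.4 × 10 = 244 N down at 1.29 m → arm 1.29 m, τ = 244 × 1.29 = 314.8 N·m clockwise.
Total clockwise load moment = 733.5 N·m.
The cable tension T acts at 1.41 m; only its component perpendicular to the boom, T sinθ, produces torque. sin 31.7° = 0.5255.
Balancing moments: T × 1.41 × 0.5255 = 733.5, giving T = 733.5 / 0.741 = 990 N.

T ≈ 990 N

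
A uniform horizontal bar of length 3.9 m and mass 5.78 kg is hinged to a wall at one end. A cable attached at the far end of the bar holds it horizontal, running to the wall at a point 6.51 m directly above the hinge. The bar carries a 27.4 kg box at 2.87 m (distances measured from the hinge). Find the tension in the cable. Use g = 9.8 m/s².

T ≈ 263 N

Sum moments about the hinge (the unknown hinge reaction has zero arm there).
Beam weight: 5.78 × 9.8 = 56.64 N down at 1.95 m → arm 1.95 m, τ = 56.64 × 1.95 = 110.4 N·m clockwise.
Box: 27.4 × 9.8 = 268.5 N down at 2.87 m → arm 2.87 m, τ = 268.5 × 2.87 = 770.6 N·m clockwise.
Total clockwise load moment = 881 N·m.
The cable tension T acts at 3.9 m; only its component perpendicular to the bar, T sinθ, produces torque. sinθ = h/√(h²+d²) = 6.51/√(6.51²+3.9²) = 0.8578.
Balancing moments: T × 3.9 × 0.8578 = 881, giving T = 881 / 3.345 = 263 N.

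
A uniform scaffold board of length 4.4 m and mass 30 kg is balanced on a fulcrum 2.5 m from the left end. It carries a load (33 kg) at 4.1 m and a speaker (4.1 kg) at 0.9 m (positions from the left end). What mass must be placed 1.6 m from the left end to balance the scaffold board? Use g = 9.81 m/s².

Taking torques about the fulcrum (at 2.5 m from the left end):
Beam weight: 30 × 9.81 = 294.3 N down at 2.2 m → arm 0.3 m, τ = 294.3 × 0.3 = 88.29 N·m counterclockwise.
Load: 33 × 9.81 = 323.7 N down at 4.1 m → arm 1.6 m, τ = 323.7 × 1.6 = 517.9 N·m clockwise.
Speaker: 4.1 × 9.81 = 40.22 N down at 0.9 m → arm 1.6 m, τ = 40.22 × 1.6 = 64.35 N·m counterclockwise.
Net moment of known loads = 365.3 N·m clockwise.
An unknown mass m at 1.6 m has arm 0.9 m; its moment is m·g·0.9 counterclockwise.
For rotational equilibrium, m × 9.81 × 0.9 = 365.3, so m = 365.3 / (9.81 × 0.9) = 41.4 kg.

m ≈ 41.4 kg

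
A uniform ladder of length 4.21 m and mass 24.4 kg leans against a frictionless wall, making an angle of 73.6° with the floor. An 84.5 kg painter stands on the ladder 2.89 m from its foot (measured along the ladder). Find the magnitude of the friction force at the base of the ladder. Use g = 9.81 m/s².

Sum moments about the foot of the ladder (the floor normal and friction both act there and drop out).
Ladder weight 24.4×9.81 = 239.4 N acts at 2.105 m along the ladder; its horizontal arm is 2.105·cos73.6° = 0.5943 m → τ = 142.3 N·m clockwise.
Painter: 84.5×9.81 = 828.9 N at 2.89 m → arm 0.816 m → τ = 676.4 N·m clockwise.
Wall normal N acts horizontally at the top; its moment arm is the height L sinθ = 4.21·sin73.6° = 4.039 m, counterclockwise.
Balancing moments: N × 4.039 = 818.7, giving N = 203 N.
ΣFx = 0: friction at the foot balances the wall's push, so f = N_wall = 203 N.

f ≈ 203 N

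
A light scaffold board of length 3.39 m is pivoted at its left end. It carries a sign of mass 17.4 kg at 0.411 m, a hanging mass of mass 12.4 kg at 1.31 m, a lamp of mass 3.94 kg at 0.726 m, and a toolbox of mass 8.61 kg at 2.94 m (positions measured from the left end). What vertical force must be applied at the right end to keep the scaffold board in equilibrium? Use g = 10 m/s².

F ≈ 152 N

Take moments about the left end.
Sign: 17.4 × 10 = 174 N down at 0.411 m → arm 0.411 m, τ = 174 × 0.411 = 71.51 N·m clockwise.
Hanging mass: 12.4 × 10 = 124 N down at 1.31 m → arm 1.31 m, τ = 124 × 1.31 = 162.4 N·m clockwise.
Lamp: 3.94 × 10 = 39.4 N down at 0.726 m → arm 0.726 m, τ = 39.4 × 0.726 = 28.6 N·m clockwise.
Toolbox: 8.61 × 10 = 86.1 N down at 2.94 m → arm 2.94 m, τ = 86.1 × 2.94 = 253.1 N·m clockwise.
Net moment of the loads = 515.6 N·m clockwise.
The upward force F acts at the right end, arm 3.39 m, giving F × 3.39 counterclockwise.
Balancing moments: F × 3.39 = 515.6, giving F = 515.6 / 3.39 = 152 N.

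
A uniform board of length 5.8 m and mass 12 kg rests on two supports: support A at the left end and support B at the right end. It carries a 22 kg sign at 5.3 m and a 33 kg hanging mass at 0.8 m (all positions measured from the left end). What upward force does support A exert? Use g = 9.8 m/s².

Sum moments about support B (its reaction then has zero moment arm).
Beam weight: 12 × 9.8 = 117.6 N down at 2.9 m → arm 2.9 m, τ = 117.6 × 2.9 = 341 N·m counterclockwise.
Sign: 22 × 9.8 = 215.6 N down at 5.3 m → arm 0.5 m, τ = 215.6 × 0.5 = 107.8 N·m counterclockwise.
Hanging mass: 33 × 9.8 = 323.4 N down at 0.8 m → arm 5 m, τ = 323.4 × 5 = 1617 N·m counterclockwise.
Net load moment about support B = 2066 N·m counterclockwise.
Reaction R at support A is upward at 0 m, arm 5.8 m → moment R × 5.8 clockwise.
Setting net torque to zero: R × 5.8 = 2066 → R = 356 N.

R_A ≈ 356 N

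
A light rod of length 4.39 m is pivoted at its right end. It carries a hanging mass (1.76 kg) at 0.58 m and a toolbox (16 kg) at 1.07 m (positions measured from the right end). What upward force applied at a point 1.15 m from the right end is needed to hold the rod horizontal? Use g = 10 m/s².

F ≈ 158 N

Choose the right end as the axis so the unknown pivot reaction has zero arm there.
Hanging mass: 1.76 × 10 = 17.6 N down at 0.58 m → arm 0.58 m, τ = 17.6 × 0.58 = 10.21 N·m counterclockwise.
Toolbox: 16 × 10 = 160 N down at 1.07 m → arm 1.07 m, τ = 160 × 1.07 = 171.2 N·m counterclockwise.
Net moment of the loads = 181.4 N·m counterclockwise.
The upward force F acts at a point 1.15 m from the right end, arm 1.15 m, giving F × 1.15 clockwise.
Balancing moments: F × 1.15 = 181.4, giving F = 181.4 / 1.15 = 158 N.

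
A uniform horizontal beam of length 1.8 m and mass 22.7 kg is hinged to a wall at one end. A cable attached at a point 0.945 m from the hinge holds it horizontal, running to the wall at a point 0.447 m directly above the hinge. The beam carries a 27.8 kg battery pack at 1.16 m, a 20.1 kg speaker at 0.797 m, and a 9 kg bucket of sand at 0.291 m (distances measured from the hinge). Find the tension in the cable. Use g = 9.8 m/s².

Sum moments about the hinge (the unknown hinge reaction has zero arm there).
Beam weight: 22.7 × 9.8 = 222.5 N down at 0.9 m → arm 0.9 m, τ = 222.5 × 0.9 = 200.2 N·m clockwise.
Battery pack: 27.8 × 9.8 = 272.4 N down at 1.16 m → arm 1.16 m, τ = 272.4 × 1.16 = 316 N·m clockwise.
Speaker: 20.1 × 9.8 = 197 N down at 0.797 m → arm 0.797 m, τ = 197 × 0.797 = 157 N·m clockwise.
Bucket of sand: 9 × 9.8 = 88.2 N down at 0.291 m → arm 0.291 m, τ = 88.2 × 0.291 = 25.67 N·m clockwise.
Total clockwise load moment = 698.9 N·m.
The cable tension T acts at 0.945 m; only its component perpendicular to the beam, T sinθ, produces torque. sinθ = h/√(h²+d²) = 0.447/√(0.447²+0.945²) = 0.4276.
Setting net torque to zero: T × 0.945 × 0.4276 = 698.9 → T = 698.9 / 0.4041 = 1730 N.

T ≈ 1730 N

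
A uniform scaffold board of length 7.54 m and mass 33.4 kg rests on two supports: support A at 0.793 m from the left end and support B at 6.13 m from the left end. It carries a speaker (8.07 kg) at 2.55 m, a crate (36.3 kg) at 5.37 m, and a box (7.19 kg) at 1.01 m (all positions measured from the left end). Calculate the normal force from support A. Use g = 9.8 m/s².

Sum moments about support B (its reaction then has zero moment arm).
Beam weight: 33.4 × 9.8 = 327.3 N down at 3.77 m → arm 2.36 m, τ = 327.3 × 2.36 = 772.4 N·m counterclockwise.
Speaker: 8.07 × 9.8 = 79.09 N down at 2.55 m → arm 3.58 m, τ = 79.09 × 3.58 = 283.1 N·m counterclockwise.
Crate: 36.3 × 9.8 = 355.7 N down at 5.37 m → arm 0.76 m, τ = 355.7 × 0.76 = 270.3 N·m counterclockwise.
Box: 7.19 × 9.8 = 70.46 N down at 1.01 m → arm 5.12 m, τ = 70.46 × 5.12 = 360.8 N·m counterclockwise.
Net load moment about support B = 1687 N·m counterclockwise.
Reaction R at support A is upward at 0.793 m, arm 5.337 m → moment R × 5.337 clockwise.
Balancing moments: R × 5.337 = 1687, giving R = 316 N.

R_A ≈ 316 N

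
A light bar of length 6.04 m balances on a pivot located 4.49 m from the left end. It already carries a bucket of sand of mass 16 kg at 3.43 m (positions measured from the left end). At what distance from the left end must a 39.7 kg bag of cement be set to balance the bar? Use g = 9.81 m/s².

Choose the pivot (at 4.49 m from the left end) as the axis so the support reaction has zero arm there.
Bucket of sand: 16 × 9.81 = 157 N down at 3.43 m → arm 1.06 m, τ = 157 × 1.06 = 166.4 N·m counterclockwise.
Net moment of existing loads = 166.4 N·m counterclockwise.
The bag of cement weighs 39.7 × 9.81 = 389.5 N and must supply an equal clockwise moment, so its lever arm about the pivot is 166.4 / 389.5 = 0.427 m.
That puts it at 4.49 + 0.427 = 4.92 m from the left end.

x ≈ 4.92 m from the left end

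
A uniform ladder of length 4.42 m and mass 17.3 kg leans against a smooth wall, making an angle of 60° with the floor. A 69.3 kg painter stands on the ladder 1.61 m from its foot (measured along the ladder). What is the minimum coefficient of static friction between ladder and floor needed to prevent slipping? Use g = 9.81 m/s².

Take moments about the foot of the ladder.
Ladder weight 17.3×9.81 = 169.7 N acts at 2.21 m along the ladder; its horizontal arm is 2.21·cos60° = 1.105 m → τ = 187.5 N·m clockwise.
Painter: 69.3×9.81 = 679.8 N at 1.61 m → arm 0.805 m → τ = 547.2 N·m clockwise.
Wall normal N acts horizontally at the top; its moment arm is the height L sinθ = 4.42·sin60° = 3.828 m, counterclockwise.
For rotational equilibrium, N × 3.828 = 734.7, so N = 191.9 N.
ΣFx = 0 ⇒ f = N_wall = 191.9 N. ΣFy = 0 ⇒ N_floor = 849.5 N.
μ_min = f / N_floor = 191.9 / 849.5 = 0.226.

μ_min ≈ 0.226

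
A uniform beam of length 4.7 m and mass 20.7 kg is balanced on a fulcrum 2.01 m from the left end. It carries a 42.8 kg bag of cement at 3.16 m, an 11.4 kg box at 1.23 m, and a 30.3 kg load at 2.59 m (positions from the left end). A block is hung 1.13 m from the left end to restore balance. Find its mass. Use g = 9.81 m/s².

Taking torques about the fulcrum (at 2.01 m from the left end):
Beam weight: 20.7 × 9.81 = 203.1 N down at 2.35 m → arm 0.34 m, τ = 203.1 × 0.34 = 69.05 N·m clockwise.
Bag of cement: 42.8 × 9.81 = 419.9 N down at 3.16 m → arm 1.15 m, τ = 419.9 × 1.15 = 482.9 N·m clockwise.
Box: 11.4 × 9.81 = 111.8 N down at 1.23 m → arm 0.78 m, τ = 111.8 × 0.78 = 87.2 N·m counterclockwise.
Load: 30.3 × 9.81 = 297.2 N down at 2.59 m → arm 0.58 m, τ = 297.2 × 0.58 = 172.4 N·m clockwise.
Net moment of known loads = 637.1 N·m clockwise.
An unknown mass m at 1.13 m has arm 0.88 m; its moment is m·g·0.88 counterclockwise.
Balancing moments: m × 9.81 × 0.88 = 637.1, giving m = 637.1 / (9.81 × 0.88) = 73.8 kg.

m ≈ 73.8 kg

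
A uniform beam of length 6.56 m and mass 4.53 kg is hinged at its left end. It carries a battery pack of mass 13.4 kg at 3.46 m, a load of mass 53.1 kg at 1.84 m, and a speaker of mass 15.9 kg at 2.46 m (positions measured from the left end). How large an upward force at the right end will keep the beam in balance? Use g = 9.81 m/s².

F ≈ 296 N

Take moments about the left end.
Beam weight: 4.53 × 9.81 = 44.44 N down at 3.28 m → arm 3.28 m, τ = 44.44 × 3.28 = 145.8 N·m clockwise.
Battery pack: 13.4 × 9.81 = 131.5 N down at 3.46 m → arm 3.46 m, τ = 131.5 × 3.46 = 455 N·m clockwise.
Load: 53.1 × 9.81 = 520.9 N down at 1.84 m → arm 1.84 m, τ = 520.9 × 1.84 = 958.5 N·m clockwise.
Speaker: 15.9 × 9.81 = 156 N down at 2.46 m → arm 2.46 m, τ = 156 × 2.46 = 383.8 N·m clockwise.
Net moment of the loads = 1943 N·m clockwise.
The upward force F acts at the right end, arm 6.56 m, giving F × 6.56 counterclockwise.
Στ = 0 ⇒ F × 6.56 = 1943 ⇒ F = 1943 / 6.56 = 296 N.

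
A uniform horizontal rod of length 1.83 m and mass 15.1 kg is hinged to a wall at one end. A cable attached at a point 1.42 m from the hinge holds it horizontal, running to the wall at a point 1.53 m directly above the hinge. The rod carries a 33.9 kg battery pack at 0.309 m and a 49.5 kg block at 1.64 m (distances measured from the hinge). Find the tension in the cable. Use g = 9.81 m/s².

T ≈ 994 N

About the hinge:
Beam weight: 15.1 × 9.81 = 148.1 N down at 0.915 m → arm 0.915 m, τ = 148.1 × 0.915 = 135.5 N·m clockwise.
Battery pack: 33.9 × 9.81 = 332.6 N down at 0.309 m → arm 0.309 m, τ = 332.6 × 0.309 = 102.8 N·m clockwise.
Block: 49.5 × 9.81 = 485.6 N down at 1.64 m → arm 1.64 m, τ = 485.6 × 1.64 = 796.4 N·m clockwise.
Total clockwise load moment = 1035 N·m.
The cable tension T acts at 1.42 m; only its component perpendicular to the rod, T sinθ, produces torque. sinθ = h/√(h²+d²) = 1.53/√(1.53²+1.42²) = 0.733.
For rotational equilibrium, T × 1.42 × 0.733 = 1035, so T = 1035 / 1.041 = 994 N.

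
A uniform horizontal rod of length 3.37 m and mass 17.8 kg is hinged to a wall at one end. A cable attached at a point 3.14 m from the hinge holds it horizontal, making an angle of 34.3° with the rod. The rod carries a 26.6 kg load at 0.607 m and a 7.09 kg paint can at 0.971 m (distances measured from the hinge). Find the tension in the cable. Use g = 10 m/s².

Sum moments about the hinge (the unknown hinge reaction has zero arm there).
Beam weight: 17.8 × 10 = 178 N down at 1.685 m → arm 1.685 m, τ = 178 × 1.685 = 299.9 N·m clockwise.
Load: 26.6 × 10 = 266 N down at 0.607 m → arm 0.607 m, τ = 266 × 0.607 = 161.5 N·m clockwise.
Paint can: 7.09 × 10 = 70.9 N down at 0.971 m → arm 0.971 m, τ = 70.9 × 0.971 = 68.84 N·m clockwise.
Total clockwise load moment = 530.2 N·m.
The cable tension T acts at 3.14 m; only its component perpendicular to the rod, T sinθ, produces torque. sin 34.3° = 0.5635.
For rotational equilibrium, T × 3.14 × 0.5635 = 530.2, so T = 530.2 / 1.769 = 300 N.

T ≈ 300 N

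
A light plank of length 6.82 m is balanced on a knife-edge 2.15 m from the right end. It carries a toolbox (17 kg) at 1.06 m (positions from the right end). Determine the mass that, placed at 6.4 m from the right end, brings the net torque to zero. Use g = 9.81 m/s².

Sum moments about the knife-edge (at 2.15 m from the right end) (the support reaction has zero arm there).
Toolbox: 17 × 9.81 = 166.8 N down at 1.06 m → arm 1.09 m, τ = 166.8 × 1.09 = 181.8 N·m clockwise.
Net moment of known loads = 181.8 N·m clockwise.
An unknown mass m at 6.4 m has arm 4.25 m; its moment is m·g·4.25 counterclockwise.
Στ = 0 ⇒ m × 9.81 × 4.25 = 181.8 ⇒ m = 181.8 / (9.81 × 4.25) = 4.36 kg.

m ≈ 4.36 kg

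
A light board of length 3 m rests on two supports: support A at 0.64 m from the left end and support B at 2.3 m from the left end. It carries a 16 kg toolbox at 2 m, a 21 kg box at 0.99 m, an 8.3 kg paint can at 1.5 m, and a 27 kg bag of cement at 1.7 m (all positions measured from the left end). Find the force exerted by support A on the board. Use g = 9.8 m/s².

R_A ≈ 326 N

Taking torques about support B:
Toolbox: 16 × 9.8 = 156.8 N down at 2 m → arm 0.3 m, τ = 156.8 × 0.3 = 47.04 N·m counterclockwise.
Box: 21 × 9.8 = 205.8 N down at 0.99 m → arm 1.31 m, τ = 205.8 × 1.31 = 269.6 N·m counterclockwise.
Paint can: 8.3 × 9.8 = 81.34 N down at 1.5 m → arm 0.8 m, τ = 81.34 × 0.8 = 65.07 N·m counterclockwise.
Bag of cement: 27 × 9.8 = 264.6 N down at 1.7 m → arm 0.6 m, τ = 264.6 × 0.6 = 158.8 N·m counterclockwise.
Net load moment about support B = 540.5 N·m counterclockwise.
Reaction R at support A is upward at 0.64 m, arm 1.66 m → moment R × 1.66 clockwise.
Στ = 0 ⇒ R × 1.66 = 540.5 ⇒ R = 326 N.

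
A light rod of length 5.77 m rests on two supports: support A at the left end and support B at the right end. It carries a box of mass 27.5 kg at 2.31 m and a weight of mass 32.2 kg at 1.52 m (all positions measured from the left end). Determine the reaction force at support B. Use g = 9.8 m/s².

Choose support A as the axis so its reaction then has zero moment arm.
Box: 27.5 × 9.8 = 269.5 N down at 2.31 m → arm 2.31 m, τ = 269.5 × 2.31 = 622.5 N·m clockwise.
Weight: 32.2 × 9.8 = 315.6 N down at 1.52 m → arm 1.52 m, τ = 315.6 × 1.52 = 479.7 N·m clockwise.
Net load moment about support A = 1102 N·m clockwise.
Reaction R at support B is upward at 5.77 m, arm 5.77 m → moment R × 5.77 counterclockwise.
Setting net torque to zero: R × 5.77 = 1102 → R = 191 N.

R_B ≈ 191 N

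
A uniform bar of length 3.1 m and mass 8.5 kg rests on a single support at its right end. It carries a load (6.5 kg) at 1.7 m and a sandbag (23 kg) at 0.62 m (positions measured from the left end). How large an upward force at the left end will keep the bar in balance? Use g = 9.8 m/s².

Taking torques about the right end:
Beam weight: 8.5 × 9.8 = 83.3 N down at 1.55 m → arm 1.55 m, τ = 83.3 × 1.55 = 129.1 N·m counterclockwise.
Load: 6.5 × 9.8 = 63.7 N down at 1.7 m → arm 1.4 m, τ = 63.7 × 1.4 = 89.18 N·m counterclockwise.
Sandbag: 23 × 9.8 = 225.4 N down at 0.62 m → arm 2.48 m, τ = 225.4 × 2.48 = 559 N·m counterclockwise.
Net moment of the loads = 777.3 N·m counterclockwise.
The upward force F acts at the left end, arm 3.1 m, giving F × 3.1 clockwise.
Balancing moments: F × 3.1 = 777.3, giving F = 777.3 / 3.1 = 251 N.

F ≈ 251 N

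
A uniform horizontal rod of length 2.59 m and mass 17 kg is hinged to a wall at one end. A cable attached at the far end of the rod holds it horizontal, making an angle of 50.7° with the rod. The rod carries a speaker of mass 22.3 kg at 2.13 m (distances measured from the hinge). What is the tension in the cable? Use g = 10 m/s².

Taking torques about the hinge:
Beam weight: 17 × 10 = 170 N down at 1.295 m → arm 1.295 m, τ = 170 × 1.295 = 220.1 N·m clockwise.
Speaker: 22.3 × 10 = 223 N down at 2.13 m → arm 2.13 m, τ = 223 × 2.13 = 475 N·m clockwise.
Total clockwise load moment = 695.1 N·m.
The cable tension T acts at 2.59 m; only its component perpendicular to the rod, T sinθ, produces torque. sin 50.7° = 0.7738.
Setting net torque to zero: T × 2.59 × 0.7738 = 695.1 → T = 695.1 / 2.004 = 347 N.

T ≈ 347 N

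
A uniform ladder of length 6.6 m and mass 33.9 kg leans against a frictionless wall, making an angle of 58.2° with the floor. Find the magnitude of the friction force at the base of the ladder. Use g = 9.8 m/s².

f ≈ 103 N

Take moments about the foot of the ladder.
Ladder weight 33.9×9.8 = 332.2 N acts at 3.3 m along the ladder; its horizontal arm is 3.3·cos58.2° = 1.739 m → τ = 577.7 N·m clockwise.
Wall normal N acts horizontally at the top; its moment arm is the height L sinθ = 6.6·sin58.2° = 5.609 m, counterclockwise.
For rotational equilibrium, N × 5.609 = 577.7, so N = 103 N.
ΣFx = 0: friction at the foot balances the wall's push, so f = N_wall = 103 N.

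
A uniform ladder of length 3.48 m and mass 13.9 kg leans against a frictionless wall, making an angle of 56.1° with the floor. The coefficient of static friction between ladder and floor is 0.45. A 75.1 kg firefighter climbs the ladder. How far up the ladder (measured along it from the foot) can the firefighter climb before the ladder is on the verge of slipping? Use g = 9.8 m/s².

d ≈ 2.44 m

Take moments about the foot of the ladder.
Ladder weight 13.9×9.8 = 136.2 N acts at 1.74 m along the ladder; its horizontal arm is 1.74·cos56.1° = 0.9705 m → τ = 132.2 N·m clockwise.
Firefighter weight 75.1×9.8 = 736 N at distance d → arm d·cos56.1° → τ = 736·d·0.5577 clockwise.
Wall normal N at the top has arm L sinθ = 2.888 m counterclockwise, so Στ = 0 gives N·2.888 = 132.2 + 410.5·d.
ΣFy = 0 ⇒ N_floor = 872.2 N, so the maximum friction is μ_s·N_floor = 0.45×872.2 = 392.5 N. ΣFx = 0 ⇒ N_wall = f, so at the slipping point N = 392.5 N.
Substituting: 392.5×2.888 = 132.2 + 410.5·d ⇒ d = (1134 − 132.2) / 410.5 = 2.44 m.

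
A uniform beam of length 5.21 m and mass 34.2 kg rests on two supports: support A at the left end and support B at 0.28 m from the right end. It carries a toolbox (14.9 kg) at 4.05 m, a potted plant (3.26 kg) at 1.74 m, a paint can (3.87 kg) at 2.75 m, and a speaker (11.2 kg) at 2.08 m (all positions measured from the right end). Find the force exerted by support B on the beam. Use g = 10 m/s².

R_B ≈ 329 N

Sum moments about support A (its reaction then has zero moment arm).
Beam weight: 34.2 × 10 = 342 N down at 2.605 m → arm 2.605 m, τ = 342 × 2.605 = 890.9 N·m clockwise.
Toolbox: 14.9 × 10 = 149 N down at 4.05 m → arm 1.16 m, τ = 149 × 1.16 = 172.8 N·m clockwise.
Potted plant: 3.26 × 10 = 32.6 N down at 1.74 m → arm 3.47 m, τ = 32.6 × 3.47 = 113.1 N·m clockwise.
Paint can: 3.87 × 10 = 38.7 N down at 2.75 m → arm 2.46 m, τ = 38.7 × 2.46 = 95.2 N·m clockwise.
Speaker: 11.2 × 10 = 112 N down at 2.08 m → arm 3.13 m, τ = 112 × 3.13 = 350.6 N·m clockwise.
Net load moment about support A = 1623 N·m clockwise.
Reaction R at support B is upward at 0.28 m, arm 4.93 m → moment R × 4.93 counterclockwise.
Balancing moments: R × 4.93 = 1623, giving R = 329 N.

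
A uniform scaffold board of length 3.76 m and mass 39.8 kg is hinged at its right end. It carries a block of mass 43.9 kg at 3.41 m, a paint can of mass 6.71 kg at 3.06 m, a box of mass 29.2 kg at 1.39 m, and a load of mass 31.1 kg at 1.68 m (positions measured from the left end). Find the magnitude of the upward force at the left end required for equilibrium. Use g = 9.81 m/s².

Choose the right end as the axis so the unknown pivot reaction has zero arm there.
Beam weight: 39.8 × 9.81 = 390.4 N down at 1.88 m → arm 1.88 m, τ = 390.4 × 1.88 = 734 N·m counterclockwise.
Block: 43.9 × 9.81 = 430.7 N down at 3.41 m → arm 0.35 m, τ = 430.7 × 0.35 = 150.7 N·m counterclockwise.
Paint can: 6.71 × 9.81 = 65.83 N down at 3.06 m → arm 0.7 m, τ = 65.83 × 0.7 = 46.08 N·m counterclockwise.
Box: 29.2 × 9.81 = 286.5 N down at 1.39 m → arm 2.37 m, τ = 286.5 × 2.37 = 679 N·m counterclockwise.
Load: 31.1 × 9.81 = 305.1 N down at 1.68 m → arm 2.08 m, τ = 305.1 × 2.08 = 634.6 N·m counterclockwise.
Net moment of the loads = 2244 N·m counterclockwise.
The upward force F acts at the left end, arm 3.76 m, giving F × 3.76 clockwise.
Setting net torque to zero: F × 3.76 = 2244 → F = 2244 / 3.76 = 597 N.

F ≈ 597 N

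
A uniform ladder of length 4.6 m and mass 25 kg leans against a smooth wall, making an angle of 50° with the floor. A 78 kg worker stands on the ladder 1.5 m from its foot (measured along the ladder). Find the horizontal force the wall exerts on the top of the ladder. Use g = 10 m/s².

N_wall ≈ 318 N

Take moments about the foot of the ladder.
Ladder weight 25×10 = 250 N acts at 2.3 m along the ladder; its horizontal arm is 2.3·cos50° = 1.478 m → τ = 369.5 N·m clockwise.
Worker: 78×10 = 780 N at 1.5 m → arm 0.9642 m → τ = 752.1 N·m clockwise.
Wall normal N acts horizontally at the top; its moment arm is the height L sinθ = 4.6·sin50° = 3.524 m, counterclockwise.
Balancing moments: N × 3.524 = 1122, giving N = 318 N.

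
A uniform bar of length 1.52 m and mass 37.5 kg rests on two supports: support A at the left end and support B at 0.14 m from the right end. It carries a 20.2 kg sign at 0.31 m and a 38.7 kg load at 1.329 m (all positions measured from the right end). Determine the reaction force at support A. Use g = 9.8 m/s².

R_A ≈ 516 N

About support B:
Beam weight: 37.5 × 9.8 = 367.5 N down at 0.76 m → arm 0.62 m, τ = 367.5 × 0.62 = 227.8 N·m counterclockwise.
Sign: 20.2 × 9.8 = 198 N down at 0.31 m → arm 0.17 m, τ = 198 × 0.17 = 33.66 N·m counterclockwise.
Load: 38.7 × 9.8 = 379.3 N down at 1.329 m → arm 1.189 m, τ = 379.3 × 1.189 = 451 N·m counterclockwise.
Net load moment about support B = 712.5 N·m counterclockwise.
Reaction R at support A is upward at 1.52 m, arm 1.38 m → moment R × 1.38 clockwise.
For rotational equilibrium, R × 1.38 = 712.5, so R = 516 N.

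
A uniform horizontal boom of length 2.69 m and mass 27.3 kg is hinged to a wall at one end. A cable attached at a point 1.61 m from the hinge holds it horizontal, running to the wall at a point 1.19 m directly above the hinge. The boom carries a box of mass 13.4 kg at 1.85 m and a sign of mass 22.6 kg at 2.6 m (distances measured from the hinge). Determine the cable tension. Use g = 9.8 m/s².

T ≈ 1230 N

Taking torques about the hinge:
Beam weight: 27.3 × 9.8 = 267.5 N down at 1.345 m → arm 1.345 m, τ = 267.5 × 1.345 = 359.8 N·m clockwise.
Box: 13.4 × 9.8 = 131.3 N down at 1.85 m → arm 1.85 m, τ = 131.3 × 1.85 = 242.9 N·m clockwise.
Sign: 22.6 × 9.8 = 221.5 N down at 2.6 m → arm 2.6 m, τ = 221.5 × 2.6 = 575.9 N·m clockwise.
Total clockwise load moment = 1179 N·m.
The cable tension T acts at 1.61 m; only its component perpendicular to the boom, T sinθ, produces torque. sinθ = h/√(h²+d²) = 1.19/√(1.19²+1.61²) = 0.5944.
Στ = 0 ⇒ T × 1.61 × 0.5944 = 1179 ⇒ T = 1179 / 0.957 = 1230 N.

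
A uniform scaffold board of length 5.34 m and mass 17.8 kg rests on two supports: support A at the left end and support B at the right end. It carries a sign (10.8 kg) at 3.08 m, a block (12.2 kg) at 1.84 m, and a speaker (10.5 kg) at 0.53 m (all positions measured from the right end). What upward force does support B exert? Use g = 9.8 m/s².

R_B ≈ 303 N

About support A:
Beam weight: 17.8 × 9.8 = 174.4 N down at 2.67 m → arm 2.67 m, τ = 174.4 × 2.67 = 465.6 N·m clockwise.
Sign: 10.8 × 9.8 = 105.8 N down at 3.08 m → arm 2.26 m, τ = 105.8 × 2.26 = 239.1 N·m clockwise.
Block: 12.2 × 9.8 = 119.6 N down at 1.84 m → arm 3.5 m, τ = 119.6 × 3.5 = 418.6 N·m clockwise.
Speaker: 10.5 × 9.8 = 102.9 N down at 0.53 m → arm 4.81 m, τ = 102.9 × 4.81 = 494.9 N·m clockwise.
Net load moment about support A = 1618 N·m clockwise.
Reaction R at support B is upward at 0 m, arm 5.34 m → moment R × 5.34 counterclockwise.
For rotational equilibrium, R × 5.34 = 1618, so R = 303 N.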